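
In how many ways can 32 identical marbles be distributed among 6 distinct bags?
C(32+6-1, 6-1) = C(37, 5) = 435897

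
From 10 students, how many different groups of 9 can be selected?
C(10,9) = 10!/(9!×1!) = 10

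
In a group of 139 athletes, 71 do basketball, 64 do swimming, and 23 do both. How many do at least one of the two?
|A∪B| = |A| + |B| - |A∩B| = 71 + 64 - 23 = 112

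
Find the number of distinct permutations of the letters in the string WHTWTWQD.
8! / (2! × 1! × 1! × 3! × 1!) = 3360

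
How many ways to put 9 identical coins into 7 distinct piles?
C(9+7-1, 7-1) = C(15, 6) = 5005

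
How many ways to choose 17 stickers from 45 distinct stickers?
C(45,17) = 45!/(17!×28!) = 1103068603890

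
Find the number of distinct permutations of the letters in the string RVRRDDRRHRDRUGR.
15! / (1! × 1! × 8! × 3! × 1! × 1!) = 5405400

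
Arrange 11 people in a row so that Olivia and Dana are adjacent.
Treat as block: (11-1)! × 2! = 3628800 × 2 = 7257600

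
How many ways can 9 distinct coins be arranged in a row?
9! = 362880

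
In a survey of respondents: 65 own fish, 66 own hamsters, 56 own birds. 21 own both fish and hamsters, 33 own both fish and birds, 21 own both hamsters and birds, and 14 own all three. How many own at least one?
|A∪B∪C| = 65+66+56-21-33-21+14 = 126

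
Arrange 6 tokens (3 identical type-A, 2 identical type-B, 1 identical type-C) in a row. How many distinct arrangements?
6! / (3! × 2! × 1!) = 60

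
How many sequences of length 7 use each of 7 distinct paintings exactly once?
7! = 5040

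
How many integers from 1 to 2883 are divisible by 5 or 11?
⌊2883/5⌋ + ⌊2883/11⌋ - ⌊2883/55⌋ = 576 + 262 - 52 = 786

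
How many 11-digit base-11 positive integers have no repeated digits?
First digit: 10 choices (nonzero). Then descending: 10 × 10 × 9 × 8 × 7 × 6 × 5 × 4 × 3 × 2 × 1 = 36288000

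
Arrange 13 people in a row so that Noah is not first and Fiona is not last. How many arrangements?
By inclusion-exclusion: 13! - 2×(13-1)! + (13-2)! = 6227020800 - 958003200 + 39916800 = 5308934400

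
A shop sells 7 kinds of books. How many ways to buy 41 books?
C(41+7-1, 7-1) = C(47, 6) = 10737573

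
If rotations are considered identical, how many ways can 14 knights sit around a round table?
Circular: fix one position, arrange the rest. (14-1)! = 6227020800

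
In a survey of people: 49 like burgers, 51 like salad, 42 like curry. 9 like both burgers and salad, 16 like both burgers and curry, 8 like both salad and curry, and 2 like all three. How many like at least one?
|A∪B∪C| = 49+51+42-9-16-8+2 = 111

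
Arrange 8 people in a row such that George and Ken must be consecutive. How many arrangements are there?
Treat the 2 as one block: (8-2+1)! × 2! = 5040 × 2 = 10080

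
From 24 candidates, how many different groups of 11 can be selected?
C(24,11) = 24!/(11!×13!) = 2496144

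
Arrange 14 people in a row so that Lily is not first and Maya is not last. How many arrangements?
By inclusion-exclusion: 14! - 2×(14-1)! + (14-2)! = 87178291200 - 12454041600 + 479001600 = 75203251200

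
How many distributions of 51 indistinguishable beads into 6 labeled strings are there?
C(51+6-1, 6-1) = C(56, 5) = 3819816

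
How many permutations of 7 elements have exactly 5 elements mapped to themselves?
Choose the 5 fixed points C(7,5) = 21, derange the rest: !2 = Σ_{j=0}^{2} (-1)^j·2!/j! = 2 - 2 + 1 = 1. Product = 21 × 1 = 21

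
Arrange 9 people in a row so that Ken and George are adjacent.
Treat as block: (9-1)! × 2! = 40320 × 2 = 80640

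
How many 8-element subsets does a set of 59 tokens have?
C(59,8) = 59!/(8!×51!) = 2217471399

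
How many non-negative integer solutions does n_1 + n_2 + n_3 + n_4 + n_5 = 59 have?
C(59+5-1, 5-1) = C(63, 4) = 595665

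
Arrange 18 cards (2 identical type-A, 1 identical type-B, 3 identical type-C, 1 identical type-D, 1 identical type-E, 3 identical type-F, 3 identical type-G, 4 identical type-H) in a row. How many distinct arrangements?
18! / (2! × 1! × 3! × 1! × 1! × 3! × 3! × 4!) = 617512896000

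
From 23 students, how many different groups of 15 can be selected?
C(23,15) = 23!/(15!×8!) = 490314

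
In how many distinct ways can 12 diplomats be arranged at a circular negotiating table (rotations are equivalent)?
Circular: fix one position, arrange the rest. (12-1)! = 39916800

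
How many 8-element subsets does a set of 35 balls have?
C(35,8) = 35!/(8!×27!) = 23535820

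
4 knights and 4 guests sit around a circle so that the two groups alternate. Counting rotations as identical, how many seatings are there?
Fix one of the knights: (4-1)! ways for the remaining knights, × 4! ways for the guests = 6 × 24 = 144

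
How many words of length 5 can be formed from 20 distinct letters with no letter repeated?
P(20,5) = 20!/(20-5)! = 1860480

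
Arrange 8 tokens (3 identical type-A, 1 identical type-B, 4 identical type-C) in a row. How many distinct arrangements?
8! / (3! × 1! × 4!) = 280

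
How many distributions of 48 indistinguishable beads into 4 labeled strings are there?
C(48+4-1, 4-1) = C(51, 3) = 20825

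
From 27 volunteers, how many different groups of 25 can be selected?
C(27,25) = 27!/(25!×2!) = 351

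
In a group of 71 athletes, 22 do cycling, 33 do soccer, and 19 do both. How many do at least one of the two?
|A∪B| = |A| + |B| - |A∩B| = 22 + 33 - 19 = 36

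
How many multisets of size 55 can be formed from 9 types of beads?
C(55+9-1, 9-1) = C(63, 8) = 3872894697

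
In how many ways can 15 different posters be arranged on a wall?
15! = 1307674368000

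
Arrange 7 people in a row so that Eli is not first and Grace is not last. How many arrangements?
By inclusion-exclusion: 7! - 2×(7-1)! + (7-2)! = 5040 - 1440 + 120 = 3720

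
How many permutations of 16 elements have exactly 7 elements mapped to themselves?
Choose the 7 fixed points C(16,7) = 11440, derange the rest: !9 = Σ_{j=0}^{9} (-1)^j·9!/j! = 362880 - 362880 + 181440 - 60480 + 15120 - 3024 + 504 - 72 + 9 - 1 = 133496. Product = 11440 × 133496 = 1527194240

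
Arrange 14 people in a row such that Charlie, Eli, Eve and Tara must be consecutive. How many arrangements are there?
Treat the 4 as one block: (14-4+1)! × 4! = 39916800 × 24 = 958003200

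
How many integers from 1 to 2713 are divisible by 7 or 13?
⌊2713/7⌋ + ⌊2713/13⌋ - ⌊2713/91⌋ = 387 + 208 - 29 = 566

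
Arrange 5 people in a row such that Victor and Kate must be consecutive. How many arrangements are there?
Treat the 2 as one block: (5-2+1)! × 2! = 24 × 2 = 48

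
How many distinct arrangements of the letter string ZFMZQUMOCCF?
11! / (1! × 1! × 2! × 1! × 2! × 2! × 2!) = 2494800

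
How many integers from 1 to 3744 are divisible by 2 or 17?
⌊3744/2⌋ + ⌊3744/17⌋ - ⌊3744/34⌋ = 1872 + 220 - 110 = 1982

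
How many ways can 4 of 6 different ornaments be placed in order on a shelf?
P(6,4) = 6!/(6-4)! = 360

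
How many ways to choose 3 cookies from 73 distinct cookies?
C(73,3) = 73!/(3!×70!) = 62196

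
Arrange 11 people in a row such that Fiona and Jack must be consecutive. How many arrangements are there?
Treat the 2 as one block: (11-2+1)! × 2! = 3628800 × 2 = 7257600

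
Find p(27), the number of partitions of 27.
Pentagonal recurrence p(n) = p(n-1) + p(n-2) - p(n-5) - p(n-7) + p(n-12) + p(n-15) - ... gives p(0..26) = 1, 1, 2, 3, 5, 7, 11, 15, 22, 30, 42, 56, 77, 101, 135, 176, 231, 297, 385, 490, 627, 792, 1002, 1255, 1575, 1958, 2436. p(27) = p(26) + p(25) - p(22) - p(20) + p(15) + p(12) - p(5) - p(1) = 2436 + 1958 - 1002 - 627 + 176 + 77 - 7 - 1 = 3010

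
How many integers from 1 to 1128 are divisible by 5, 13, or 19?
⌊1128/5⌋+⌊1128/13⌋+⌊1128/19⌋ - ⌊1128/65⌋-⌊1128/95⌋-⌊1128/247⌋ + ⌊1128/1235⌋ = 225+86+59 - 17-11-4 + 0 = 338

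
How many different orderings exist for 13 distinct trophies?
13! = 6227020800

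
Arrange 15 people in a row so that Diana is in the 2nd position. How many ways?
Fix one position: (15-1)! = 87178291200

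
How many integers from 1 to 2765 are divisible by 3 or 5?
⌊2765/3⌋ + ⌊2765/5⌋ - ⌊2765/15⌋ = 921 + 553 - 184 = 1290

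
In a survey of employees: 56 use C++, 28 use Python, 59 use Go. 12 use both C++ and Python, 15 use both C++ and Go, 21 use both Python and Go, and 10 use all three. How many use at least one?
|A∪B∪C| = 56+28+59-12-15-21+10 = 105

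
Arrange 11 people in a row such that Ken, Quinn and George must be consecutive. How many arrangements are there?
Treat the 3 as one block: (11-3+1)! × 3! = 362880 × 6 = 2177280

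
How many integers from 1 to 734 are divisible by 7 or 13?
⌊734/7⌋ + ⌊734/13⌋ - ⌊734/91⌋ = 104 + 56 - 8 = 152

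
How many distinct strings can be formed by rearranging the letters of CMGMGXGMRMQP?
12! / (1! × 1! × 1! × 1! × 4! × 3! × 1!) = 3326400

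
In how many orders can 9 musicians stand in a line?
9! = 362880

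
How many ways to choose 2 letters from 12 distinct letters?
C(12,2) = 12!/(2!×10!) = 66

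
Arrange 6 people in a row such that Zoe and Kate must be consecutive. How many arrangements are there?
Treat the 2 as one block: (6-2+1)! × 2! = 120 × 2 = 240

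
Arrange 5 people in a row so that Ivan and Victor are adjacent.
Treat as block: (5-1)! × 2! = 24 × 2 = 48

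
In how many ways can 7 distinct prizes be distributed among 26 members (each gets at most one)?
P(26,7) = 26!/(26-7)! = 3315312000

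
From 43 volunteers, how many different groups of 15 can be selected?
C(43,15) = 43!/(15!×28!) = 151532656696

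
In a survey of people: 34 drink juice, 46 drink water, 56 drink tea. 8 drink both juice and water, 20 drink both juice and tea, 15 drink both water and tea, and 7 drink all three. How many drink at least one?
|A∪B∪C| = 34+46+56-8-20-15+7 = 100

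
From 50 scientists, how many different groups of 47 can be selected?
C(50,47) = 50!/(47!×3!) = 19600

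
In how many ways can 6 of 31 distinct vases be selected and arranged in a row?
P(31,6) = 31!/(31-6)! = 530122320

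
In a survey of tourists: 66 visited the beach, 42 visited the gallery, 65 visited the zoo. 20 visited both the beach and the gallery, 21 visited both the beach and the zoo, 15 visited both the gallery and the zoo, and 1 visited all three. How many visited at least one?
|A∪B∪C| = 66+42+65-20-21-15+1 = 118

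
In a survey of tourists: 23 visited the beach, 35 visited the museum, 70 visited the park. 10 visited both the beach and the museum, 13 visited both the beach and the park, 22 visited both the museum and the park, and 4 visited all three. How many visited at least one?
|A∪B∪C| = 23+35+70-10-13-22+4 = 87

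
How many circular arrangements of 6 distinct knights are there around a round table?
Circular: fix one position, arrange the rest. (6-1)! = 120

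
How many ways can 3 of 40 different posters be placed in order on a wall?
P(40,3) = 40!/(40-3)! = 59280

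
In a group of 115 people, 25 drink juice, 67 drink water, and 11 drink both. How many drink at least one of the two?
|A∪B| = |A| + |B| - |A∩B| = 25 + 67 - 11 = 81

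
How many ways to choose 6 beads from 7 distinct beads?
C(7,6) = 7!/(6!×1!) = 7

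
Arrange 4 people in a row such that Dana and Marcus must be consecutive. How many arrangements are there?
Treat the 2 as one block: (4-2+1)! × 2! = 6 × 2 = 12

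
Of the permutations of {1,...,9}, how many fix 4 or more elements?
Exactly j fixed points: C(9,j)·!(9-j); sum over j ≥ 4 (derangement numbers via !m = (m-1)·(!(m-1) + !(m-2)): !0..!5 = 1, 0, 1, 2, 9, 44). Σ_{j=4}^{9} C(9,j)·!(9-j) = C(9,4)·!5 + C(9,5)·!4 + C(9,6)·!3 + C(9,7)·!2 + C(9,8)·!1 + C(9,9)·!0 = 126·44 + 126·9 + 84·2 + 36·1 + 9·0 + 1·1 = 6883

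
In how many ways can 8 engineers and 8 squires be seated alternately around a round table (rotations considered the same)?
Fix one of the engineers: (8-1)! ways for the remaining engineers, × 8! ways for the squires = 5040 × 40320 = 203212800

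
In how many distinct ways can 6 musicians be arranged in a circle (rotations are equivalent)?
Circular: fix one position, arrange the rest. (6-1)! = 120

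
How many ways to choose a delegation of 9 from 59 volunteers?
C(59,9) = 59!/(9!×50!) = 12565671261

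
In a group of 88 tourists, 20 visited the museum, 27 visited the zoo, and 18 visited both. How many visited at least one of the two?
|A∪B| = |A| + |B| - |A∩B| = 20 + 27 - 18 = 29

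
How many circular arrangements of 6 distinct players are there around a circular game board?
Circular: fix one position, arrange the rest. (6-1)! = 120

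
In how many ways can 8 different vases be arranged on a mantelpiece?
8! = 40320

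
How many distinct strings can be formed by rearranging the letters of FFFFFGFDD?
9! / (2! × 6! × 1!) = 252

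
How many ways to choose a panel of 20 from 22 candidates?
C(22,20) = 22!/(20!×2!) = 231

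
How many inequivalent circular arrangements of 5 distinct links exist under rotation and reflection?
(5-1)!/2 = 24/2 = 12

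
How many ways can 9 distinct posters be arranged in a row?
9! = 362880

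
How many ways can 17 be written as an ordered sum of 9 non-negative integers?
C(17+9-1, 9-1) = C(25, 8) = 1081575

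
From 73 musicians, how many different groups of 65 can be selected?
C(73,65) = 73!/(65!×8!) = 13442126049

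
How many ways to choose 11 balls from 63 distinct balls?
C(63,11) = 63!/(11!×52!) = 615790256823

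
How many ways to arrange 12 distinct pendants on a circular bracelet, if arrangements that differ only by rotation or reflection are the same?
(12-1)!/2 = 39916800/2 = 19958400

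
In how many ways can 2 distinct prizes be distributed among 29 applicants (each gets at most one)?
P(29,2) = 29!/(29-2)! = 812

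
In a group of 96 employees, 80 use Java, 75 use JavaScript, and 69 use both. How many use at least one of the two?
|A∪B| = |A| + |B| - |A∩B| = 80 + 75 - 69 = 86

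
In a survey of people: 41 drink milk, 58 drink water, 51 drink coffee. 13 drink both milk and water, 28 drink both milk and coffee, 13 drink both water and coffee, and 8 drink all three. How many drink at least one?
|A∪B∪C| = 41+58+51-13-28-13+8 = 104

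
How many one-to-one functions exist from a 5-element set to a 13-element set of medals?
P(13,5) = 13!/(13-5)! = 154440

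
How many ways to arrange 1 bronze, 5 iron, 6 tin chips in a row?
12! / (1! × 5! × 6!) = 5544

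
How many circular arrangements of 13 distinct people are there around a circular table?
Circular: fix one position, arrange the rest. (13-1)! = 479001600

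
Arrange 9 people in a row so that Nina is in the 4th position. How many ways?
Fix one position: (9-1)! = 40320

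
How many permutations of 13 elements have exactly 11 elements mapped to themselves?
Choose the 11 fixed points C(13,11) = 78, derange the rest: !2 = Σ_{j=0}^{2} (-1)^j·2!/j! = 2 - 2 + 1 = 1. Product = 78 × 1 = 78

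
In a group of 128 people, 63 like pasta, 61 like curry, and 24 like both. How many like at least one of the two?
|A∪B| = |A| + |B| - |A∩B| = 63 + 61 - 24 = 100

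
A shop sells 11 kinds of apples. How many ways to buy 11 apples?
C(11+11-1, 11-1) = C(21, 10) = 352716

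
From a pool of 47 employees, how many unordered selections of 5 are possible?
C(47,5) = 47!/(5!×42!) = 1533939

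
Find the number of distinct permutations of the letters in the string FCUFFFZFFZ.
10! / (6! × 1! × 1! × 2!) = 2520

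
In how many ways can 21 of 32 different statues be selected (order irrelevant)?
C(32,21) = 32!/(21!×11!) = 129024480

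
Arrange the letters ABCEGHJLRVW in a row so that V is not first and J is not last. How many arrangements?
By inclusion-exclusion: 11! - 2×(11-1)! + (11-2)! = 39916800 - 7257600 + 362880 = 33022080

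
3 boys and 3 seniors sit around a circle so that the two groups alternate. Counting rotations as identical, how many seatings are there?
Fix one of the boys: (3-1)! ways for the remaining boys, × 3! ways for the seniors = 2 × 6 = 12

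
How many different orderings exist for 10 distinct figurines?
10! = 3628800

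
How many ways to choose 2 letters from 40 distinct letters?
C(40,2) = 40!/(2!×38!) = 780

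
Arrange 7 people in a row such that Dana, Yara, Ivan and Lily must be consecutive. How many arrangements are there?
Treat the 4 as one block: (7-4+1)! × 4! = 24 × 24 = 576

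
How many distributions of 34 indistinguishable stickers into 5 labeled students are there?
C(34+5-1, 5-1) = C(38, 4) = 73815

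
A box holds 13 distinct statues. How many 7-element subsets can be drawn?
C(13,7) = 13!/(7!×6!) = 1716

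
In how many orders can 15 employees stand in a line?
15! = 1307674368000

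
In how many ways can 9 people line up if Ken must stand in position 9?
Fix one position: (9-1)! = 40320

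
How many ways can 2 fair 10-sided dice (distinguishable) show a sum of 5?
Coefficient of x^5 in (x + x² + ... + x^10)^2. By inclusion-exclusion on dice exceeding 10: Σ_j (-1)^j C(2,j)·C(5-1-10j, 1) = C(2,0)·C(4,1) = 1·4 = 4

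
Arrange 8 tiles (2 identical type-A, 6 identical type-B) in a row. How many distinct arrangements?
8! / (2! × 6!) = 28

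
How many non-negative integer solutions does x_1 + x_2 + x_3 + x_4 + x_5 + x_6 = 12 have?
C(12+6-1, 6-1) = C(17, 5) = 6188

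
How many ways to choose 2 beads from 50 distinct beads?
C(50,2) = 50!/(2!×48!) = 1225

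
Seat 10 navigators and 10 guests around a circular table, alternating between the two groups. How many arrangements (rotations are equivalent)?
Fix one of the navigators: (10-1)! ways for the remaining navigators, × 10! ways for the guests = 362880 × 3628800 = 1316818944000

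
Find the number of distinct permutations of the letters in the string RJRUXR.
6! / (1! × 1! × 1! × 3!) = 120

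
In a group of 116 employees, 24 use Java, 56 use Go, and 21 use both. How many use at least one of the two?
|A∪B| = |A| + |B| - |A∩B| = 24 + 56 - 21 = 59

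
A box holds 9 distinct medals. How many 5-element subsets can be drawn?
C(9,5) = 9!/(5!×4!) = 126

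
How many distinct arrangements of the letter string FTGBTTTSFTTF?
12! / (3! × 1! × 1! × 6! × 1!) = 110880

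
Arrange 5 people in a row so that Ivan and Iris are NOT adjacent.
Total - adjacent = 5! - (5-1)!×2 = 120 - 48 = 72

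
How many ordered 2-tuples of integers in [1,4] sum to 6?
Coefficient of x^6 in (x + x² + ... + x^4)^2. By inclusion-exclusion on dice exceeding 4: Σ_j (-1)^j C(2,j)·C(6-1-4j, 1) = C(2,0)·C(5,1) - C(2,1)·C(1,1) = 1·5 - 2·1 = 3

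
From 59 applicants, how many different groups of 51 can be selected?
C(59,51) = 59!/(51!×8!) = 2217471399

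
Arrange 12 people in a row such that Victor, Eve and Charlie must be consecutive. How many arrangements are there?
Treat the 3 as one block: (12-3+1)! × 3! = 3628800 × 6 = 21772800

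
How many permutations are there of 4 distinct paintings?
4! = 24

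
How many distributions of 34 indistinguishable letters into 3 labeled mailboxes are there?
C(34+3-1, 3-1) = C(36, 2) = 630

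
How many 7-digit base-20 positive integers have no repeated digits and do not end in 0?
Last digit: 19 nonzero choices. First digit: 18 (nonzero, ≠last). Middle 5: P(18,5) = 1028160. Total = 351630720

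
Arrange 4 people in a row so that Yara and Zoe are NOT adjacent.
Total - adjacent = 4! - (4-1)!×2 = 24 - 12 = 12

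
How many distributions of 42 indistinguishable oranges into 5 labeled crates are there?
C(42+5-1, 5-1) = C(46, 4) = 163185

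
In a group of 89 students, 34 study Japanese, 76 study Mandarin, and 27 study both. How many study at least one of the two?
|A∪B| = |A| + |B| - |A∩B| = 34 + 76 - 27 = 83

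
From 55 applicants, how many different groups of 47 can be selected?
C(55,47) = 55!/(47!×8!) = 1217566350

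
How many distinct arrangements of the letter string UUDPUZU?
7! / (1! × 1! × 1! × 4!) = 210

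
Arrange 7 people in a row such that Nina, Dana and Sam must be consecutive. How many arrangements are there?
Treat the 3 as one block: (7-3+1)! × 3! = 120 × 6 = 720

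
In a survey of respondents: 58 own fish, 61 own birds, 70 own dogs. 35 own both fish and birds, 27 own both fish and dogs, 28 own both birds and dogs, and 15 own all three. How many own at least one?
|A∪B∪C| = 58+61+70-35-27-28+15 = 114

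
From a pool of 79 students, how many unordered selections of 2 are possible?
C(79,2) = 79!/(2!×77!) = 3081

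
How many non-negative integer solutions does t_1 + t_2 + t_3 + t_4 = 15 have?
C(15+4-1, 4-1) = C(18, 3) = 816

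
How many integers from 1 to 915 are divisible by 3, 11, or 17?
⌊915/3⌋+⌊915/11⌋+⌊915/17⌋ - ⌊915/33⌋-⌊915/51⌋-⌊915/187⌋ + ⌊915/561⌋ = 305+83+53 - 27-17-4 + 1 = 394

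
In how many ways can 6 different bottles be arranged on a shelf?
6! = 720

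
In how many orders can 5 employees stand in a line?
5! = 120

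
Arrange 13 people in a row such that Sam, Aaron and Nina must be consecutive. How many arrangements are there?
Treat the 3 as one block: (13-3+1)! × 3! = 39916800 × 6 = 239500800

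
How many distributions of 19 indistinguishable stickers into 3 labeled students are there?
C(19+3-1, 3-1) = C(21, 2) = 210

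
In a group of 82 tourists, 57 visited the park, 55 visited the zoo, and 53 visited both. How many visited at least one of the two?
|A∪B| = |A| + |B| - |A∩B| = 57 + 55 - 53 = 59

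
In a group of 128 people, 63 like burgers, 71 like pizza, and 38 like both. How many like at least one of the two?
|A∪B| = |A| + |B| - |A∩B| = 63 + 71 - 38 = 96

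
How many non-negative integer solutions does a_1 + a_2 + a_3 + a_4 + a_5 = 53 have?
C(53+5-1, 5-1) = C(57, 4) = 395010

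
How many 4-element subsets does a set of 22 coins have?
C(22,4) = 22!/(4!×18!) = 7315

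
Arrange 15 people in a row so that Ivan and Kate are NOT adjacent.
Total - adjacent = 15! - (15-1)!×2 = 1307674368000 - 174356582400 = 1133317785600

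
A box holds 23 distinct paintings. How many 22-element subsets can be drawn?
C(23,22) = 23!/(22!×1!) = 23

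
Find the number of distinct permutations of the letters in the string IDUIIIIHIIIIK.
13! / (1! × 1! × 1! × 1! × 9!) = 17160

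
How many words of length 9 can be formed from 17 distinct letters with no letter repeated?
P(17,9) = 17!/(17-9)! = 8821612800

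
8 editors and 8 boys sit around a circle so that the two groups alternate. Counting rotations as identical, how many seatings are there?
Fix one of the editors: (8-1)! ways for the remaining editors, × 8! ways for the boys = 5040 × 40320 = 203212800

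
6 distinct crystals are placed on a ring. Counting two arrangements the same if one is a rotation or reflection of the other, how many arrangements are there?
(6-1)!/2 = 120/2 = 60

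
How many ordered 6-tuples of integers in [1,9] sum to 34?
Coefficient of x^34 in (x + x² + ... + x^9)^6. By inclusion-exclusion on dice exceeding 9: Σ_j (-1)^j C(6,j)·C(34-1-9j, 5) = C(6,0)·C(33,5) - C(6,1)·C(24,5) + C(6,2)·C(15,5) - C(6,3)·C(6,5) = 1·237336 - 6·42504 + 15·3003 - 20·6 = 27237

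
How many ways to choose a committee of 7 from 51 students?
C(51,7) = 51!/(7!×44!) = 115775100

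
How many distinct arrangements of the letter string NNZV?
4! / (1! × 1! × 2!) = 12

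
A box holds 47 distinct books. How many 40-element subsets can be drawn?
C(47,40) = 47!/(40!×7!) = 62891499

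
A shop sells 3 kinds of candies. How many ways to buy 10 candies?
C(10+3-1, 3-1) = C(12, 2) = 66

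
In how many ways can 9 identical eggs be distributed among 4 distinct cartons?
C(9+4-1, 4-1) = C(12, 3) = 220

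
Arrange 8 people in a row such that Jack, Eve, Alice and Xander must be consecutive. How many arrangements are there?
Treat the 4 as one block: (8-4+1)! × 4! = 120 × 24 = 2880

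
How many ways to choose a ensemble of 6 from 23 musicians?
C(23,6) = 23!/(6!×17!) = 100947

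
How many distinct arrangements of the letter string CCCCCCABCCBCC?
13! / (1! × 10! × 2!) = 858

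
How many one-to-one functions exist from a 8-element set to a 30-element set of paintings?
P(30,8) = 30!/(30-8)! = 235989936000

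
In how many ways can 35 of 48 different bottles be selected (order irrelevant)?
C(48,35) = 48!/(35!×13!) = 192928249296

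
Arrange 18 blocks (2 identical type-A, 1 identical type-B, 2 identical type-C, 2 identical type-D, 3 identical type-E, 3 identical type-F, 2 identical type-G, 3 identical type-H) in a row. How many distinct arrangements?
18! / (2! × 1! × 2! × 2! × 3! × 3! × 2! × 3!) = 1852538688000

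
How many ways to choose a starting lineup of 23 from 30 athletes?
C(30,23) = 30!/(23!×7!) = 2035800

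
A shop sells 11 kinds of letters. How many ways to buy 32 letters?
C(32+11-1, 11-1) = C(42, 10) = 1471442973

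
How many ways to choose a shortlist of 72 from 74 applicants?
C(74,72) = 74!/(72!×2!) = 2701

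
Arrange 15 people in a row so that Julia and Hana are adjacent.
Treat as block: (15-1)! × 2! = 87178291200 × 2 = 174356582400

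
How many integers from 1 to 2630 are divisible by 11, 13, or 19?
⌊2630/11⌋+⌊2630/13⌋+⌊2630/19⌋ - ⌊2630/143⌋-⌊2630/209⌋-⌊2630/247⌋ + ⌊2630/2717⌋ = 239+202+138 - 18-12-10 + 0 = 539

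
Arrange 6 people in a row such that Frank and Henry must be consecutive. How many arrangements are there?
Treat the 2 as one block: (6-2+1)! × 2! = 120 × 2 = 240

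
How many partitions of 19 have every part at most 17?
Let r_j(i) = number of partitions of i into parts ≤ j, for i = 0..19. r_1(i) = 1 for all i; r_j(i) = r_{j-1}(i) + r_j(i-j). Rows j = 2..17: ≤2: 1 1 2 2 3 3 4 4 5 5 6 6 7 7 8 8 9 9 10 10; ≤3: 1 1 2 3 4 5 7 8 10 12 14 16 19 21 24 27 30 33 37 40; ≤4: 1 1 2 3 5 6 9 11 15 18 23 27 34 39 47 54 64 72 84 94; ≤5: 1 1 2 3 5 7 10 13 18 23 30 37 47 57 70 84 101 119 141 164; ≤6: 1 1 2 3 5 7 11 14 20 26 35 44 58 71 90 110 136 163 199 235; ≤7: 1 1 2 3 5 7 11 15 21 28 38 49 65 82 105 131 164 201 248 300; ≤8: 1 1 2 3 5 7 11 15 22 29 40 52 70 89 116 146 186 230 288 352; ≤9: 1 1 2 3 5 7 11 15 22 30 41 54 73 94 123 157 201 252 318 393; ≤10: 1 1 2 3 5 7 11 15 22 30 42 55 75 97 128 164 212 267 340 423; ≤11: 1 1 2 3 5 7 11 15 22 30 42 56 76 99 131 169 219 278 355 445; ≤12: 1 1 2 3 5 7 11 15 22 30 42 56 77 100 133 172 224 285 366 460; ≤13: 1 1 2 3 5 7 11 15 22 30 42 56 77 101 134 174 227 290 373 471; ≤14: 1 1 2 3 5 7 11 15 22 30 42 56 77 101 135 175 229 293 378 478; ≤15: 1 1 2 3 5 7 11 15 22 30 42 56 77 101 135 176 230 295 381 483; ≤16: 1 1 2 3 5 7 11 15 22 30 42 56 77 101 135 176 231 296 383 486; ≤17: 1 1 2 3 5 7 11 15 22 30 42 56 77 101 135 176 231 297 384 488. r_17(19) = 488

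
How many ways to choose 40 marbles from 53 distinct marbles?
C(53,40) = 53!/(40!×13!) = 841392966470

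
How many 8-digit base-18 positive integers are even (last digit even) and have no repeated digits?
Last∈{0,2,4,6,8,10,12,14,16}. Last=0: 98017920. Last nonzero: 8×16×P(16,6) = 738017280. Total = 836035200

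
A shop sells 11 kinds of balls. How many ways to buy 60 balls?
C(60+11-1, 11-1) = C(70, 10) = 396704524216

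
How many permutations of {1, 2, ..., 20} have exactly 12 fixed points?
Choose the 12 fixed points C(20,12) = 125970, derange the rest: !8 = Σ_{j=0}^{8} (-1)^j·8!/j! = 40320 - 40320 + 20160 - 6720 + 1680 - 336 + 56 - 8 + 1 = 14833. Product = 125970 × 14833 = 1868513010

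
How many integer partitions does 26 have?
Pentagonal recurrence p(n) = p(n-1) + p(n-2) - p(n-5) - p(n-7) + p(n-12) + p(n-15) - ... gives p(0..25) = 1, 1, 2, 3, 5, 7, 11, 15, 22, 30, 42, 56, 77, 101, 135, 176, 231, 297, 385, 490, 627, 792, 1002, 1255, 1575, 1958. p(26) = p(25) + p(24) - p(21) - p(19) + p(14) + p(11) - p(4) - p(0) = 1958 + 1575 - 792 - 490 + 135 + 56 - 5 - 1 = 2436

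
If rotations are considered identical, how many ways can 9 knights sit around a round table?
Circular: fix one position, arrange the rest. (9-1)! = 40320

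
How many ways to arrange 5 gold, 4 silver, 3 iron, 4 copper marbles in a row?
16! / (5! × 4! × 3! × 4!) = 50450400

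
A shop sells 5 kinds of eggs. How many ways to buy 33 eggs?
C(33+5-1, 5-1) = C(37, 4) = 66045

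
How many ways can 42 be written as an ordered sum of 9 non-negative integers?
C(42+9-1, 9-1) = C(50, 8) = 536878650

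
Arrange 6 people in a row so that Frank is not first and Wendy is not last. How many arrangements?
By inclusion-exclusion: 6! - 2×(6-1)! + (6-2)! = 720 - 240 + 24 = 504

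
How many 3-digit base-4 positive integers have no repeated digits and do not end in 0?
Last digit: 3 nonzero choices. First digit: 2 (nonzero, ≠last). Middle 1: P(2,1) = 2. Total = 12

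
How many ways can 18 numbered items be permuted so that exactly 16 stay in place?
Choose the 16 fixed points C(18,16) = 153, derange the rest: !2 = Σ_{j=0}^{2} (-1)^j·2!/j! = 2 - 2 + 1 = 1. Product = 153 × 1 = 153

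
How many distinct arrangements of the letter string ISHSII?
6! / (3! × 2! × 1!) = 60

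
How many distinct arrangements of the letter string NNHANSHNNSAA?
12! / (2! × 5! × 3! × 2!) = 166320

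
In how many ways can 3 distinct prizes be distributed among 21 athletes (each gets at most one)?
P(21,3) = 21!/(21-3)! = 7980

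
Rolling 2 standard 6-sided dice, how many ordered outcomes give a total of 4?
Coefficient of x^4 in (x + x² + ... + x^6)^2. By inclusion-exclusion on dice exceeding 6: Σ_j (-1)^j C(2,j)·C(4-1-6j, 1) = C(2,0)·C(3,1) = 1·3 = 3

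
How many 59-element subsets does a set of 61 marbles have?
C(61,59) = 61!/(59!×2!) = 1830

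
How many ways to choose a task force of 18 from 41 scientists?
C(41,18) = 41!/(18!×23!) = 202112640600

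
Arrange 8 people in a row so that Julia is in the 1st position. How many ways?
Fix one position: (8-1)! = 5040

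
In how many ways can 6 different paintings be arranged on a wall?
6! = 720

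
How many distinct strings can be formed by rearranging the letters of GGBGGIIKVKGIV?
13! / (1! × 5! × 3! × 2! × 2!) = 2162160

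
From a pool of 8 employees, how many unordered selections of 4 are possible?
C(8,4) = 8!/(4!×4!) = 70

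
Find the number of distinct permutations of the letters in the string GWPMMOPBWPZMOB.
14! / (2! × 2! × 2! × 3! × 3! × 1! × 1!) = 302702400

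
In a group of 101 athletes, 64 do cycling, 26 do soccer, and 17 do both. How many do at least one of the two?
|A∪B| = |A| + |B| - |A∩B| = 64 + 26 - 17 = 73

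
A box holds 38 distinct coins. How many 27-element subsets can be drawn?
C(38,27) = 38!/(27!×11!) = 1203322288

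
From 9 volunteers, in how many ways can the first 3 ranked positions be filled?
P(9,3) = 9!/(9-3)! = 504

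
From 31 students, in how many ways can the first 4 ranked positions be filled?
P(31,4) = 31!/(31-4)! = 755160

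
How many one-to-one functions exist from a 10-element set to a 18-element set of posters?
P(18,10) = 18!/(18-10)! = 158789030400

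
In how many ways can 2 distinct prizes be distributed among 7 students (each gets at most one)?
P(7,2) = 7!/(7-2)! = 42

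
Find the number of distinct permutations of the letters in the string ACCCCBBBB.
9! / (1! × 4! × 4!) = 630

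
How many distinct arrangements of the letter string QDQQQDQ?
7! / (2! × 5!) = 21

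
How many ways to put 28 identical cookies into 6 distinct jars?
C(28+6-1, 6-1) = C(33, 5) = 237336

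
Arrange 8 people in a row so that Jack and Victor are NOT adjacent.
Total - adjacent = 8! - (8-1)!×2 = 40320 - 10080 = 30240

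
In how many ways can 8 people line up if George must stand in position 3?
Fix one position: (8-1)! = 5040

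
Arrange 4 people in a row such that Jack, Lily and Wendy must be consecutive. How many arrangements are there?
Treat the 3 as one block: (4-3+1)! × 3! = 2 × 6 = 12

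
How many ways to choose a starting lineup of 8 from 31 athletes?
C(31,8) = 31!/(8!×23!) = 7888725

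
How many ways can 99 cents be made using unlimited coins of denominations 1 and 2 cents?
Coefficient of x^99 in 1/(1-x^1) · 1/(1-x^2). Use j coins of 2 for j = 0..⌊99/2⌋ = 49, the rest in 1s: 49 + 1 = 50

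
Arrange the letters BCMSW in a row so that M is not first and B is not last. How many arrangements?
By inclusion-exclusion: 5! - 2×(5-1)! + (5-2)! = 120 - 48 + 6 = 78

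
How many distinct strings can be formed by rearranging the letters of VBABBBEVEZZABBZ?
15! / (6! × 2! × 2! × 3! × 2!) = 37837800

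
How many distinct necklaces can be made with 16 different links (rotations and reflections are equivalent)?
(16-1)!/2 = 1307674368000/2 = 653837184000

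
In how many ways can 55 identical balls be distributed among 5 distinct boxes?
C(55+5-1, 5-1) = C(59, 4) = 455126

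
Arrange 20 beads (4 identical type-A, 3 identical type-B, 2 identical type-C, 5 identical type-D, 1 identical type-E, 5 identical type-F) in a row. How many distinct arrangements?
20! / (4! × 3! × 2! × 5! × 1! × 5!) = 586637251200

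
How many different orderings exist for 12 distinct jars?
12! = 479001600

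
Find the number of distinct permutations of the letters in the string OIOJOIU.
7! / (3! × 2! × 1! × 1!) = 420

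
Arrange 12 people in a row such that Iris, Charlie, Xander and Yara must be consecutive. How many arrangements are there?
Treat the 4 as one block: (12-4+1)! × 4! = 362880 × 24 = 8709120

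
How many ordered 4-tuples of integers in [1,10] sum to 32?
Coefficient of x^32 in (x + x² + ... + x^10)^4. By inclusion-exclusion on dice exceeding 10: Σ_j (-1)^j C(4,j)·C(32-1-10j, 3) = C(4,0)·C(31,3) - C(4,1)·C(21,3) + C(4,2)·C(11,3) = 1·4495 - 4·1330 + 6·165 = 165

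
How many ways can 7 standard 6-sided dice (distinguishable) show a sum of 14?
Coefficient of x^14 in (x + x² + ... + x^6)^7. By inclusion-exclusion on dice exceeding 6: Σ_j (-1)^j C(7,j)·C(14-1-6j, 6) = C(7,0)·C(13,6) - C(7,1)·C(7,6) = 1·1716 - 7·7 = 1667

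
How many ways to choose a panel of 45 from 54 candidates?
C(54,45) = 54!/(45!×9!) = 5317936260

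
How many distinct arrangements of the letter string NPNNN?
5! / (1! × 4!) = 5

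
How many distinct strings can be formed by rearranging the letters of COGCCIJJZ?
9! / (2! × 1! × 1! × 3! × 1! × 1!) = 30240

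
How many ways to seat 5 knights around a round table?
Circular: fix one position, arrange the rest. (5-1)! = 24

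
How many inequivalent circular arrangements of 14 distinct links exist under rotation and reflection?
(14-1)!/2 = 6227020800/2 = 3113510400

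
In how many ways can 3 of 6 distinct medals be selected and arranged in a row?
P(6,3) = 6!/(6-3)! = 120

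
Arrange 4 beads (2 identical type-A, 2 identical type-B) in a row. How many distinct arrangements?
4! / (2! × 2!) = 6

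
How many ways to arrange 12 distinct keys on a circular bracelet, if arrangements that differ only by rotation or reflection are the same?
(12-1)!/2 = 39916800/2 = 19958400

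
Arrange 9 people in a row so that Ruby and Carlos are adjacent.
Treat as block: (9-1)! × 2! = 40320 × 2 = 80640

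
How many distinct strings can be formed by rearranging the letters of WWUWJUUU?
8! / (3! × 1! × 4!) = 280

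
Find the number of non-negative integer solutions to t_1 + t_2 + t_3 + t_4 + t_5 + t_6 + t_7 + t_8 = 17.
C(17+8-1, 8-1) = C(24, 7) = 346104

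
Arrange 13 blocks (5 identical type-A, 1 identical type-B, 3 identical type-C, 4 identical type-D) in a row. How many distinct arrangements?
13! / (5! × 1! × 3! × 4!) = 360360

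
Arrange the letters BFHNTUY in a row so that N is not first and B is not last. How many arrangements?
By inclusion-exclusion: 7! - 2×(7-1)! + (7-2)! = 5040 - 1440 + 120 = 3720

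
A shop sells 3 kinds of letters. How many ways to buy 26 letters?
C(26+3-1, 3-1) = C(28, 2) = 378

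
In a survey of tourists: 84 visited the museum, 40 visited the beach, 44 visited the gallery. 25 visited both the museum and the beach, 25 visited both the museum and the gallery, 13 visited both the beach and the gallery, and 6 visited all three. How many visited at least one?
|A∪B∪C| = 84+40+44-25-25-13+6 = 111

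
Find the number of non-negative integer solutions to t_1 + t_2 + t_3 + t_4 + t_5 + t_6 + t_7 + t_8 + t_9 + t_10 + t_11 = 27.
C(27+11-1, 11-1) = C(37, 10) = 348330136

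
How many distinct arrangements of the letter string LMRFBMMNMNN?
11! / (1! × 4! × 1! × 1! × 3! × 1!) = 277200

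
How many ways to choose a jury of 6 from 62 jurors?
C(62,6) = 62!/(6!×56!) = 61474519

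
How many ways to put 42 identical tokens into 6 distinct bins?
C(42+6-1, 6-1) = C(47, 5) = 1533939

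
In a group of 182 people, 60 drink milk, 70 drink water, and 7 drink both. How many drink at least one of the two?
|A∪B| = |A| + |B| - |A∩B| = 60 + 70 - 7 = 123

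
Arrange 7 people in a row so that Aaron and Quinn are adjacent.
Treat as block: (7-1)! × 2! = 720 × 2 = 1440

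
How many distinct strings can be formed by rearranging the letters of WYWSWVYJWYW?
11! / (5! × 1! × 1! × 1! × 3!) = 55440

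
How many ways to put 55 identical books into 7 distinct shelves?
C(55+7-1, 7-1) = C(61, 6) = 55525372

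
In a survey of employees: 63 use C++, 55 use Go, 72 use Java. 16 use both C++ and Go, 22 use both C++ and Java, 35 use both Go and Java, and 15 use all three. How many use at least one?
|A∪B∪C| = 63+55+72-16-22-35+15 = 132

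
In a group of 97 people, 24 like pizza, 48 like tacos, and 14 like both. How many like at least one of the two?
|A∪B| = |A| + |B| - |A∩B| = 24 + 48 - 14 = 58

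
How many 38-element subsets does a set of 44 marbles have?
C(44,38) = 44!/(38!×6!) = 7059052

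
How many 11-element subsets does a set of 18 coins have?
C(18,11) = 18!/(11!×7!) = 31824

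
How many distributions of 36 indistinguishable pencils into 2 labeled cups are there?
C(36+2-1, 2-1) = C(37, 1) = 37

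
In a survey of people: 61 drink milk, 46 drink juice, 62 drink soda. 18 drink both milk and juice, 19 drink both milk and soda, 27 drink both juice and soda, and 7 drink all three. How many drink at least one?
|A∪B∪C| = 61+46+62-18-19-27+7 = 112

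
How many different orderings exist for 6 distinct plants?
6! = 720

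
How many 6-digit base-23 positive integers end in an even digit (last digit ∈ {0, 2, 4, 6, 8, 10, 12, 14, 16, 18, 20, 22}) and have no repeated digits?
Last∈{0,2,4,6,8,10,12,14,16,18,20,22}. Last=0: 3160080. Last nonzero: 11×21×P(21,4) = 33180840. Total = 36340920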